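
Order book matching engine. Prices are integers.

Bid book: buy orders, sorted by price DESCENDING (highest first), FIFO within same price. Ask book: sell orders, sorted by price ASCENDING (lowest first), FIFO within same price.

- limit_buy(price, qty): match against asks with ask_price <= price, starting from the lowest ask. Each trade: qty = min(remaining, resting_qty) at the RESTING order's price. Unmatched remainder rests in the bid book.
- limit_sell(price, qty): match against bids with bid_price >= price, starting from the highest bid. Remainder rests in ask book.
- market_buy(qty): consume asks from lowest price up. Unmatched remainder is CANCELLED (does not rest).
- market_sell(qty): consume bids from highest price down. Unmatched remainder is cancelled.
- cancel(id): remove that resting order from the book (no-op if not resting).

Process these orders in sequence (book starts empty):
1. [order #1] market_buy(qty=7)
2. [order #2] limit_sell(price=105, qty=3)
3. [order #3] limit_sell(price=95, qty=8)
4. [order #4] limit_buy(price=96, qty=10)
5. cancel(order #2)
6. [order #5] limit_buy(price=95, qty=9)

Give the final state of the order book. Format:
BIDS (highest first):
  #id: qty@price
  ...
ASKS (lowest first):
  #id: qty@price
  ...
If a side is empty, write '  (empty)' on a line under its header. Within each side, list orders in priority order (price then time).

Answer: BIDS (highest first):
  #4: 2@96
  #5: 9@95
ASKS (lowest first):
  (empty)

Derivation:
After op 1 [order #1] market_buy(qty=7): fills=none; bids=[-] asks=[-]
After op 2 [order #2] limit_sell(price=105, qty=3): fills=none; bids=[-] asks=[#2:3@105]
After op 3 [order #3] limit_sell(price=95, qty=8): fills=none; bids=[-] asks=[#3:8@95 #2:3@105]
After op 4 [order #4] limit_buy(price=96, qty=10): fills=#4x#3:8@95; bids=[#4:2@96] asks=[#2:3@105]
After op 5 cancel(order #2): fills=none; bids=[#4:2@96] asks=[-]
After op 6 [order #5] limit_buy(price=95, qty=9): fills=none; bids=[#4:2@96 #5:9@95] asks=[-]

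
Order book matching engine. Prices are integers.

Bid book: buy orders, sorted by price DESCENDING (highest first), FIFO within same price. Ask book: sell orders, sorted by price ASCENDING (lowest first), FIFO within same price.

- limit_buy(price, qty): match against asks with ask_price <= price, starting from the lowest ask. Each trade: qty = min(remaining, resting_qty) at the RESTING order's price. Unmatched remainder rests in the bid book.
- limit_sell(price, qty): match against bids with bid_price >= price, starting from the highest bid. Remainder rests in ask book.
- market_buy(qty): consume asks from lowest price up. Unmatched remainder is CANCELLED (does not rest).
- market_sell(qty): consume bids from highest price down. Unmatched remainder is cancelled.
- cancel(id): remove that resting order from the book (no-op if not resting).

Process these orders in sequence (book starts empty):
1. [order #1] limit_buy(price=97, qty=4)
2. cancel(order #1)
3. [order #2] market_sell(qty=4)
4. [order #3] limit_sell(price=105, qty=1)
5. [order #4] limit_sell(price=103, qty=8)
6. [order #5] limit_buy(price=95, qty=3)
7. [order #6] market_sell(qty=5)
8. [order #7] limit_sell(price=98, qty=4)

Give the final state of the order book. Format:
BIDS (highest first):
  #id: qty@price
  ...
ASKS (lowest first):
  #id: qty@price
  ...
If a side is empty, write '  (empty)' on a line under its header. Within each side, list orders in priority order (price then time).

Answer: BIDS (highest first):
  (empty)
ASKS (lowest first):
  #7: 4@98
  #4: 8@103
  #3: 1@105

Derivation:
After op 1 [order #1] limit_buy(price=97, qty=4): fills=none; bids=[#1:4@97] asks=[-]
After op 2 cancel(order #1): fills=none; bids=[-] asks=[-]
After op 3 [order #2] market_sell(qty=4): fills=none; bids=[-] asks=[-]
After op 4 [order #3] limit_sell(price=105, qty=1): fills=none; bids=[-] asks=[#3:1@105]
After op 5 [order #4] limit_sell(price=103, qty=8): fills=none; bids=[-] asks=[#4:8@103 #3:1@105]
After op 6 [order #5] limit_buy(price=95, qty=3): fills=none; bids=[#5:3@95] asks=[#4:8@103 #3:1@105]
After op 7 [order #6] market_sell(qty=5): fills=#5x#6:3@95; bids=[-] asks=[#4:8@103 #3:1@105]
After op 8 [order #7] limit_sell(price=98, qty=4): fills=none; bids=[-] asks=[#7:4@98 #4:8@103 #3:1@105]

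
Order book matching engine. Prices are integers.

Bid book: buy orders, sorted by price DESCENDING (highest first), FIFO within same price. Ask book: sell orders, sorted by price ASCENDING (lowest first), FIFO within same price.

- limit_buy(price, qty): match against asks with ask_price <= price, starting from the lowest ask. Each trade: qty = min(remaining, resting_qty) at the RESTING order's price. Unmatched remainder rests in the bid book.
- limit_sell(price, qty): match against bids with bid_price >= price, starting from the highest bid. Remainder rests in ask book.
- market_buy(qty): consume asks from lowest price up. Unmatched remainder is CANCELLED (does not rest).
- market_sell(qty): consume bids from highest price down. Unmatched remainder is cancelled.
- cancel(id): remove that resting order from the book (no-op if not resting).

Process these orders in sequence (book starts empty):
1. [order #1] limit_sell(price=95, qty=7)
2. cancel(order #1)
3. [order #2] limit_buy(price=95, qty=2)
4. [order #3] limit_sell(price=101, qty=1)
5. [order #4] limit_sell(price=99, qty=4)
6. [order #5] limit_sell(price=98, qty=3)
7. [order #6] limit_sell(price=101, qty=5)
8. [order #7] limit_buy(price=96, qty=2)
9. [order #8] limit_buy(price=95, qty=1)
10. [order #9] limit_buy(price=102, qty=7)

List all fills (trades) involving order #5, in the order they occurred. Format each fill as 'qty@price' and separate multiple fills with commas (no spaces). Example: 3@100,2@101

Answer: 3@98

Derivation:
After op 1 [order #1] limit_sell(price=95, qty=7): fills=none; bids=[-] asks=[#1:7@95]
After op 2 cancel(order #1): fills=none; bids=[-] asks=[-]
After op 3 [order #2] limit_buy(price=95, qty=2): fills=none; bids=[#2:2@95] asks=[-]
After op 4 [order #3] limit_sell(price=101, qty=1): fills=none; bids=[#2:2@95] asks=[#3:1@101]
After op 5 [order #4] limit_sell(price=99, qty=4): fills=none; bids=[#2:2@95] asks=[#4:4@99 #3:1@101]
After op 6 [order #5] limit_sell(price=98, qty=3): fills=none; bids=[#2:2@95] asks=[#5:3@98 #4:4@99 #3:1@101]
After op 7 [order #6] limit_sell(price=101, qty=5): fills=none; bids=[#2:2@95] asks=[#5:3@98 #4:4@99 #3:1@101 #6:5@101]
After op 8 [order #7] limit_buy(price=96, qty=2): fills=none; bids=[#7:2@96 #2:2@95] asks=[#5:3@98 #4:4@99 #3:1@101 #6:5@101]
After op 9 [order #8] limit_buy(price=95, qty=1): fills=none; bids=[#7:2@96 #2:2@95 #8:1@95] asks=[#5:3@98 #4:4@99 #3:1@101 #6:5@101]
After op 10 [order #9] limit_buy(price=102, qty=7): fills=#9x#5:3@98 #9x#4:4@99; bids=[#7:2@96 #2:2@95 #8:1@95] asks=[#3:1@101 #6:5@101]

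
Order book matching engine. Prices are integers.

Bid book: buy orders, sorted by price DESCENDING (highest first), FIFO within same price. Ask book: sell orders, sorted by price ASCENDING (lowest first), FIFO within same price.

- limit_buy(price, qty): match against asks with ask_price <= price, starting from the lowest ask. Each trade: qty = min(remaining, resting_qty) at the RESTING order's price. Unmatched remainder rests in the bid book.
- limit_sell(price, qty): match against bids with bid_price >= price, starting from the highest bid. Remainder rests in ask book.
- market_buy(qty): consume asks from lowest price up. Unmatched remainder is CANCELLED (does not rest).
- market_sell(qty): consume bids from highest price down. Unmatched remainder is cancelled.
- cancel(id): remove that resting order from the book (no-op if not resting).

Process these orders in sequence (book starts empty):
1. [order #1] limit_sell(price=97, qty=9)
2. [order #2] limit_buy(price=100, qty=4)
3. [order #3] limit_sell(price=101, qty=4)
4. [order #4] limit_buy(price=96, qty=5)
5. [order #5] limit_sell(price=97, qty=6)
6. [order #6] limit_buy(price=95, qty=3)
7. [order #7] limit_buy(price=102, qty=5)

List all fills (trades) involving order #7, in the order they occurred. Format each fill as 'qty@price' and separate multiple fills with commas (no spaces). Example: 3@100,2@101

Answer: 5@97

Derivation:
After op 1 [order #1] limit_sell(price=97, qty=9): fills=none; bids=[-] asks=[#1:9@97]
After op 2 [order #2] limit_buy(price=100, qty=4): fills=#2x#1:4@97; bids=[-] asks=[#1:5@97]
After op 3 [order #3] limit_sell(price=101, qty=4): fills=none; bids=[-] asks=[#1:5@97 #3:4@101]
After op 4 [order #4] limit_buy(price=96, qty=5): fills=none; bids=[#4:5@96] asks=[#1:5@97 #3:4@101]
After op 5 [order #5] limit_sell(price=97, qty=6): fills=none; bids=[#4:5@96] asks=[#1:5@97 #5:6@97 #3:4@101]
After op 6 [order #6] limit_buy(price=95, qty=3): fills=none; bids=[#4:5@96 #6:3@95] asks=[#1:5@97 #5:6@97 #3:4@101]
After op 7 [order #7] limit_buy(price=102, qty=5): fills=#7x#1:5@97; bids=[#4:5@96 #6:3@95] asks=[#5:6@97 #3:4@101]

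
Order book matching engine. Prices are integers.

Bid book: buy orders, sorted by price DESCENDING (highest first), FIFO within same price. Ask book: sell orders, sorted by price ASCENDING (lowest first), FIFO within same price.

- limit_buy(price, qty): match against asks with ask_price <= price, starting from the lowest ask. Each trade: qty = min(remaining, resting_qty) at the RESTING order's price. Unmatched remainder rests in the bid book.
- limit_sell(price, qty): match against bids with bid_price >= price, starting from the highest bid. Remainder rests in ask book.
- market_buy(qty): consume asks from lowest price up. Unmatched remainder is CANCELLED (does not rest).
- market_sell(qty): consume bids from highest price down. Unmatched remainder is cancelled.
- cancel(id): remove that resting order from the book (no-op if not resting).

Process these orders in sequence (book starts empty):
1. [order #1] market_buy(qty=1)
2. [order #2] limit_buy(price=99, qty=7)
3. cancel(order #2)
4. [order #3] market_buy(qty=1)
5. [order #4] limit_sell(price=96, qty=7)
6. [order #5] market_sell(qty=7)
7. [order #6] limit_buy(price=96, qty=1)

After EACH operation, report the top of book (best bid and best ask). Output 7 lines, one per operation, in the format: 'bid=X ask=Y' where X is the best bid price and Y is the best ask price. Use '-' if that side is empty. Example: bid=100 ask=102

After op 1 [order #1] market_buy(qty=1): fills=none; bids=[-] asks=[-]
After op 2 [order #2] limit_buy(price=99, qty=7): fills=none; bids=[#2:7@99] asks=[-]
After op 3 cancel(order #2): fills=none; bids=[-] asks=[-]
After op 4 [order #3] market_buy(qty=1): fills=none; bids=[-] asks=[-]
After op 5 [order #4] limit_sell(price=96, qty=7): fills=none; bids=[-] asks=[#4:7@96]
After op 6 [order #5] market_sell(qty=7): fills=none; bids=[-] asks=[#4:7@96]
After op 7 [order #6] limit_buy(price=96, qty=1): fills=#6x#4:1@96; bids=[-] asks=[#4:6@96]

Answer: bid=- ask=-
bid=99 ask=-
bid=- ask=-
bid=- ask=-
bid=- ask=96
bid=- ask=96
bid=- ask=96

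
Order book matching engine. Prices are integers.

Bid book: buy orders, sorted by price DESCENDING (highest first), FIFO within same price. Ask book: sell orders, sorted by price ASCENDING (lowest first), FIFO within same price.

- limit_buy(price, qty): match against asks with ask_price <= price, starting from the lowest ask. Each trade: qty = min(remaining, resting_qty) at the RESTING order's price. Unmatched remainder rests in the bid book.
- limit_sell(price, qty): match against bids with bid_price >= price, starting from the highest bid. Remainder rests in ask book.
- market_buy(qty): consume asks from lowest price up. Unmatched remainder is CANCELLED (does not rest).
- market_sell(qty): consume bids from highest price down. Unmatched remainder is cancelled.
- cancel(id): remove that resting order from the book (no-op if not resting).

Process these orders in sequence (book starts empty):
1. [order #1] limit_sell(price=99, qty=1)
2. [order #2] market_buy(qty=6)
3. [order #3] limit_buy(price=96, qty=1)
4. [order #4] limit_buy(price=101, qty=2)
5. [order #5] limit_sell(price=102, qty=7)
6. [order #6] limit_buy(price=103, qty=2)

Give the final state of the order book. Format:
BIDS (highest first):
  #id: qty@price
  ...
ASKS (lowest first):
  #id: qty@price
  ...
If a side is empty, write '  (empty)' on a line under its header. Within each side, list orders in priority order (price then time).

After op 1 [order #1] limit_sell(price=99, qty=1): fills=none; bids=[-] asks=[#1:1@99]
After op 2 [order #2] market_buy(qty=6): fills=#2x#1:1@99; bids=[-] asks=[-]
After op 3 [order #3] limit_buy(price=96, qty=1): fills=none; bids=[#3:1@96] asks=[-]
After op 4 [order #4] limit_buy(price=101, qty=2): fills=none; bids=[#4:2@101 #3:1@96] asks=[-]
After op 5 [order #5] limit_sell(price=102, qty=7): fills=none; bids=[#4:2@101 #3:1@96] asks=[#5:7@102]
After op 6 [order #6] limit_buy(price=103, qty=2): fills=#6x#5:2@102; bids=[#4:2@101 #3:1@96] asks=[#5:5@102]

Answer: BIDS (highest first):
  #4: 2@101
  #3: 1@96
ASKS (lowest first):
  #5: 5@102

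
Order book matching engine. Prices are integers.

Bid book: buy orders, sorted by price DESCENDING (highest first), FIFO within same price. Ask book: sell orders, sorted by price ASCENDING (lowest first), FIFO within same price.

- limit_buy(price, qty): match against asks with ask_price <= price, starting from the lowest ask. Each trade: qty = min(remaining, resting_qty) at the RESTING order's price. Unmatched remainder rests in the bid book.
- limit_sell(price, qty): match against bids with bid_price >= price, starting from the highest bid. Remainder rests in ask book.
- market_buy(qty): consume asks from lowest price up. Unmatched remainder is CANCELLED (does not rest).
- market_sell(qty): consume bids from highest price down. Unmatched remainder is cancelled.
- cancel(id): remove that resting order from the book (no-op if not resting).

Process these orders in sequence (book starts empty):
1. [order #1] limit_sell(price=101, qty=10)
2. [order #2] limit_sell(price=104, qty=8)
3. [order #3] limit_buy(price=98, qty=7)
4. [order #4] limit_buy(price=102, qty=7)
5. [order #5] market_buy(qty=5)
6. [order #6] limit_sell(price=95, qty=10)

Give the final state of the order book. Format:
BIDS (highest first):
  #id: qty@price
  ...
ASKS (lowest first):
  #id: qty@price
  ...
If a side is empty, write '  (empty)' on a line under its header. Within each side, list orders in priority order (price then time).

Answer: BIDS (highest first):
  (empty)
ASKS (lowest first):
  #6: 3@95
  #2: 6@104

Derivation:
After op 1 [order #1] limit_sell(price=101, qty=10): fills=none; bids=[-] asks=[#1:10@101]
After op 2 [order #2] limit_sell(price=104, qty=8): fills=none; bids=[-] asks=[#1:10@101 #2:8@104]
After op 3 [order #3] limit_buy(price=98, qty=7): fills=none; bids=[#3:7@98] asks=[#1:10@101 #2:8@104]
After op 4 [order #4] limit_buy(price=102, qty=7): fills=#4x#1:7@101; bids=[#3:7@98] asks=[#1:3@101 #2:8@104]
After op 5 [order #5] market_buy(qty=5): fills=#5x#1:3@101 #5x#2:2@104; bids=[#3:7@98] asks=[#2:6@104]
After op 6 [order #6] limit_sell(price=95, qty=10): fills=#3x#6:7@98; bids=[-] asks=[#6:3@95 #2:6@104]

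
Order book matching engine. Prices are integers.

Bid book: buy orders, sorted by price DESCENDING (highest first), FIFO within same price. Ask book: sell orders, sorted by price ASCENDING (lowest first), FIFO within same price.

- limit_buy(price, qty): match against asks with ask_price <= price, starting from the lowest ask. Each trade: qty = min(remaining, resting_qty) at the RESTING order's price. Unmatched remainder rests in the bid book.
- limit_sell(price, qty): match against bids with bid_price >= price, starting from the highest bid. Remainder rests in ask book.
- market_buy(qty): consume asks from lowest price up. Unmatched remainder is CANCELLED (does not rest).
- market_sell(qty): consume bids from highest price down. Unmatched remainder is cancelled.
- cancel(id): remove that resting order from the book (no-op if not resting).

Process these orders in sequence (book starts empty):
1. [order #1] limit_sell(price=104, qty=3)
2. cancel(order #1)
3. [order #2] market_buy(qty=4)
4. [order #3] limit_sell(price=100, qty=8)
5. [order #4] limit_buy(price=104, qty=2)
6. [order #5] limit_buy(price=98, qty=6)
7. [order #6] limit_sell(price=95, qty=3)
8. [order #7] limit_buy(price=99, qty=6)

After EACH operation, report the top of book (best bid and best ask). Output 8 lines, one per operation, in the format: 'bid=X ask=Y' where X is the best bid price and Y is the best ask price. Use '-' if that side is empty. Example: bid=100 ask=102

After op 1 [order #1] limit_sell(price=104, qty=3): fills=none; bids=[-] asks=[#1:3@104]
After op 2 cancel(order #1): fills=none; bids=[-] asks=[-]
After op 3 [order #2] market_buy(qty=4): fills=none; bids=[-] asks=[-]
After op 4 [order #3] limit_sell(price=100, qty=8): fills=none; bids=[-] asks=[#3:8@100]
After op 5 [order #4] limit_buy(price=104, qty=2): fills=#4x#3:2@100; bids=[-] asks=[#3:6@100]
After op 6 [order #5] limit_buy(price=98, qty=6): fills=none; bids=[#5:6@98] asks=[#3:6@100]
After op 7 [order #6] limit_sell(price=95, qty=3): fills=#5x#6:3@98; bids=[#5:3@98] asks=[#3:6@100]
After op 8 [order #7] limit_buy(price=99, qty=6): fills=none; bids=[#7:6@99 #5:3@98] asks=[#3:6@100]

Answer: bid=- ask=104
bid=- ask=-
bid=- ask=-
bid=- ask=100
bid=- ask=100
bid=98 ask=100
bid=98 ask=100
bid=99 ask=100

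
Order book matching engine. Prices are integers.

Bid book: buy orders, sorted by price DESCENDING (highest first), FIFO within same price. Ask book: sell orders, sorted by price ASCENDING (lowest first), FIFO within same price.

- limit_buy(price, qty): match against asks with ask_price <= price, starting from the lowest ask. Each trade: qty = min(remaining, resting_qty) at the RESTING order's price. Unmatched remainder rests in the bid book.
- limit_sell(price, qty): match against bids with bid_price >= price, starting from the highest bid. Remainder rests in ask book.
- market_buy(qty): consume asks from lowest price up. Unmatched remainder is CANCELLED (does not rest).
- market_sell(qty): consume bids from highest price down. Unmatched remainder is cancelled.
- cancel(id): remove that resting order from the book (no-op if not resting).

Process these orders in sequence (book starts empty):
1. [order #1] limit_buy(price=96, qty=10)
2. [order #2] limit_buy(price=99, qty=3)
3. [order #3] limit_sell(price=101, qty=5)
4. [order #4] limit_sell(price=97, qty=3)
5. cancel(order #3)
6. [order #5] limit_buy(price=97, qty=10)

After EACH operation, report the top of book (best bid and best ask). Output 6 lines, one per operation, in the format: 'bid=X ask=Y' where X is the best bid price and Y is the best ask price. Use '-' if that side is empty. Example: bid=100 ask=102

Answer: bid=96 ask=-
bid=99 ask=-
bid=99 ask=101
bid=96 ask=101
bid=96 ask=-
bid=97 ask=-

Derivation:
After op 1 [order #1] limit_buy(price=96, qty=10): fills=none; bids=[#1:10@96] asks=[-]
After op 2 [order #2] limit_buy(price=99, qty=3): fills=none; bids=[#2:3@99 #1:10@96] asks=[-]
After op 3 [order #3] limit_sell(price=101, qty=5): fills=none; bids=[#2:3@99 #1:10@96] asks=[#3:5@101]
After op 4 [order #4] limit_sell(price=97, qty=3): fills=#2x#4:3@99; bids=[#1:10@96] asks=[#3:5@101]
After op 5 cancel(order #3): fills=none; bids=[#1:10@96] asks=[-]
After op 6 [order #5] limit_buy(price=97, qty=10): fills=none; bids=[#5:10@97 #1:10@96] asks=[-]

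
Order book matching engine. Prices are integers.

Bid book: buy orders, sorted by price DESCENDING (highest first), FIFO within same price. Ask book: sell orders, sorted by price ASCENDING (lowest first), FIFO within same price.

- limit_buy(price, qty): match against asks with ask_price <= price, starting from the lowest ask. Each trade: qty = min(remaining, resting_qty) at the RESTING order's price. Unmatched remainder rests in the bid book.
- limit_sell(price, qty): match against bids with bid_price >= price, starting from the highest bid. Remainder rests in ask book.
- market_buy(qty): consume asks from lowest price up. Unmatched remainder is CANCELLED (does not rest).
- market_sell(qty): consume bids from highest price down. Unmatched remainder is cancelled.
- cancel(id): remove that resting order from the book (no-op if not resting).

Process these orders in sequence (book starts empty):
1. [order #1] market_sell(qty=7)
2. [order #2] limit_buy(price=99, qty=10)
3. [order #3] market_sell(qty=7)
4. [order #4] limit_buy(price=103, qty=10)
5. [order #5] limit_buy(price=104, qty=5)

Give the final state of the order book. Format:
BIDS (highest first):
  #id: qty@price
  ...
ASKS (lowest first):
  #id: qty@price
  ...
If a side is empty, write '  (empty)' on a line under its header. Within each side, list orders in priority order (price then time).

After op 1 [order #1] market_sell(qty=7): fills=none; bids=[-] asks=[-]
After op 2 [order #2] limit_buy(price=99, qty=10): fills=none; bids=[#2:10@99] asks=[-]
After op 3 [order #3] market_sell(qty=7): fills=#2x#3:7@99; bids=[#2:3@99] asks=[-]
After op 4 [order #4] limit_buy(price=103, qty=10): fills=none; bids=[#4:10@103 #2:3@99] asks=[-]
After op 5 [order #5] limit_buy(price=104, qty=5): fills=none; bids=[#5:5@104 #4:10@103 #2:3@99] asks=[-]

Answer: BIDS (highest first):
  #5: 5@104
  #4: 10@103
  #2: 3@99
ASKS (lowest first):
  (empty)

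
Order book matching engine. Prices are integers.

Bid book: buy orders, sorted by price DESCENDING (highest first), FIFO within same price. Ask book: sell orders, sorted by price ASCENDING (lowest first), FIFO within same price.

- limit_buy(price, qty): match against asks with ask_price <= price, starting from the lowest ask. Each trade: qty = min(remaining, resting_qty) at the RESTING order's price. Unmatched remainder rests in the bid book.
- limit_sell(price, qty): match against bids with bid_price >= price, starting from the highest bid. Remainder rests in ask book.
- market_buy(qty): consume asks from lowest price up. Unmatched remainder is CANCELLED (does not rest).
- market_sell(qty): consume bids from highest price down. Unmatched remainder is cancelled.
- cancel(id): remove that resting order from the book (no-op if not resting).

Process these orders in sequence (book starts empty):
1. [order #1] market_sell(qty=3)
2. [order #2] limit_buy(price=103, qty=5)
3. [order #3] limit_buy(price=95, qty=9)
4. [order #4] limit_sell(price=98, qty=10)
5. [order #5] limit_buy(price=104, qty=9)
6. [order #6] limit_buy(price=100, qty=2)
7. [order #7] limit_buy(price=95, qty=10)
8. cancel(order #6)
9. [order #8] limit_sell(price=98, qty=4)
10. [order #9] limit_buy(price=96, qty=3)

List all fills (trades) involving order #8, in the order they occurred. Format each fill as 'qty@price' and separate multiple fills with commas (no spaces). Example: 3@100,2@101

Answer: 4@104

Derivation:
After op 1 [order #1] market_sell(qty=3): fills=none; bids=[-] asks=[-]
After op 2 [order #2] limit_buy(price=103, qty=5): fills=none; bids=[#2:5@103] asks=[-]
After op 3 [order #3] limit_buy(price=95, qty=9): fills=none; bids=[#2:5@103 #3:9@95] asks=[-]
After op 4 [order #4] limit_sell(price=98, qty=10): fills=#2x#4:5@103; bids=[#3:9@95] asks=[#4:5@98]
After op 5 [order #5] limit_buy(price=104, qty=9): fills=#5x#4:5@98; bids=[#5:4@104 #3:9@95] asks=[-]
After op 6 [order #6] limit_buy(price=100, qty=2): fills=none; bids=[#5:4@104 #6:2@100 #3:9@95] asks=[-]
After op 7 [order #7] limit_buy(price=95, qty=10): fills=none; bids=[#5:4@104 #6:2@100 #3:9@95 #7:10@95] asks=[-]
After op 8 cancel(order #6): fills=none; bids=[#5:4@104 #3:9@95 #7:10@95] asks=[-]
After op 9 [order #8] limit_sell(price=98, qty=4): fills=#5x#8:4@104; bids=[#3:9@95 #7:10@95] asks=[-]
After op 10 [order #9] limit_buy(price=96, qty=3): fills=none; bids=[#9:3@96 #3:9@95 #7:10@95] asks=[-]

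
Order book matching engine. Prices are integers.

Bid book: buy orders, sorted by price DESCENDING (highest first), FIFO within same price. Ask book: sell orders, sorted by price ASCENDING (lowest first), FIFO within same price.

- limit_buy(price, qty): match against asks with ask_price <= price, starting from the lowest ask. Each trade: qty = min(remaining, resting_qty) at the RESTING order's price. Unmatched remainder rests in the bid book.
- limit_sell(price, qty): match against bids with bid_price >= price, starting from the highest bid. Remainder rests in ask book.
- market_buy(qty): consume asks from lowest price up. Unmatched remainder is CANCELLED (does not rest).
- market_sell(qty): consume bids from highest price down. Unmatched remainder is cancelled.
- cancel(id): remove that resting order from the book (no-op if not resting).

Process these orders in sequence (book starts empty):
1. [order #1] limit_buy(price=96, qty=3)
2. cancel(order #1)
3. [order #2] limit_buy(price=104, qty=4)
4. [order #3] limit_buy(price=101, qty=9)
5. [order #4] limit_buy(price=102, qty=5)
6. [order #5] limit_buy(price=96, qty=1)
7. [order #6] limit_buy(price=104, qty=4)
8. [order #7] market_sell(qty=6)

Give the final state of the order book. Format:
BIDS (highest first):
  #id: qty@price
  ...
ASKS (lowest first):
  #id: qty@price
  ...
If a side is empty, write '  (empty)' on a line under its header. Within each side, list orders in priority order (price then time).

Answer: BIDS (highest first):
  #6: 2@104
  #4: 5@102
  #3: 9@101
  #5: 1@96
ASKS (lowest first):
  (empty)

Derivation:
After op 1 [order #1] limit_buy(price=96, qty=3): fills=none; bids=[#1:3@96] asks=[-]
After op 2 cancel(order #1): fills=none; bids=[-] asks=[-]
After op 3 [order #2] limit_buy(price=104, qty=4): fills=none; bids=[#2:4@104] asks=[-]
After op 4 [order #3] limit_buy(price=101, qty=9): fills=none; bids=[#2:4@104 #3:9@101] asks=[-]
After op 5 [order #4] limit_buy(price=102, qty=5): fills=none; bids=[#2:4@104 #4:5@102 #3:9@101] asks=[-]
After op 6 [order #5] limit_buy(price=96, qty=1): fills=none; bids=[#2:4@104 #4:5@102 #3:9@101 #5:1@96] asks=[-]
After op 7 [order #6] limit_buy(price=104, qty=4): fills=none; bids=[#2:4@104 #6:4@104 #4:5@102 #3:9@101 #5:1@96] asks=[-]
After op 8 [order #7] market_sell(qty=6): fills=#2x#7:4@104 #6x#7:2@104; bids=[#6:2@104 #4:5@102 #3:9@101 #5:1@96] asks=[-]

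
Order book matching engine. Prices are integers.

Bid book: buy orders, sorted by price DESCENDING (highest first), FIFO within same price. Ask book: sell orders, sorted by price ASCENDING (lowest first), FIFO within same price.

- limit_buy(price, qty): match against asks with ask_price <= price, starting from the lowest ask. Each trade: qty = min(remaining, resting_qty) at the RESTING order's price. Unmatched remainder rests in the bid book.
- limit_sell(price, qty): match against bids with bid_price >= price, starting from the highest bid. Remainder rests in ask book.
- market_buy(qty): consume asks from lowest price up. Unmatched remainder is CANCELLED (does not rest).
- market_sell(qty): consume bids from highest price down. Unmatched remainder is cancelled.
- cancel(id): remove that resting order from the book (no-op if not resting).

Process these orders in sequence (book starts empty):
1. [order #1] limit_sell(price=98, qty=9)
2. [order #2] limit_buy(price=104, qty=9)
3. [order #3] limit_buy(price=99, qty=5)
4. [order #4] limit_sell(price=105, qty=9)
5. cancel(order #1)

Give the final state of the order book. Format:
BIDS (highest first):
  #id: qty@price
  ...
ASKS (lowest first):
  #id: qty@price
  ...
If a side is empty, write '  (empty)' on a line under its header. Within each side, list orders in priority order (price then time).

After op 1 [order #1] limit_sell(price=98, qty=9): fills=none; bids=[-] asks=[#1:9@98]
After op 2 [order #2] limit_buy(price=104, qty=9): fills=#2x#1:9@98; bids=[-] asks=[-]
After op 3 [order #3] limit_buy(price=99, qty=5): fills=none; bids=[#3:5@99] asks=[-]
After op 4 [order #4] limit_sell(price=105, qty=9): fills=none; bids=[#3:5@99] asks=[#4:9@105]
After op 5 cancel(order #1): fills=none; bids=[#3:5@99] asks=[#4:9@105]

Answer: BIDS (highest first):
  #3: 5@99
ASKS (lowest first):
  #4: 9@105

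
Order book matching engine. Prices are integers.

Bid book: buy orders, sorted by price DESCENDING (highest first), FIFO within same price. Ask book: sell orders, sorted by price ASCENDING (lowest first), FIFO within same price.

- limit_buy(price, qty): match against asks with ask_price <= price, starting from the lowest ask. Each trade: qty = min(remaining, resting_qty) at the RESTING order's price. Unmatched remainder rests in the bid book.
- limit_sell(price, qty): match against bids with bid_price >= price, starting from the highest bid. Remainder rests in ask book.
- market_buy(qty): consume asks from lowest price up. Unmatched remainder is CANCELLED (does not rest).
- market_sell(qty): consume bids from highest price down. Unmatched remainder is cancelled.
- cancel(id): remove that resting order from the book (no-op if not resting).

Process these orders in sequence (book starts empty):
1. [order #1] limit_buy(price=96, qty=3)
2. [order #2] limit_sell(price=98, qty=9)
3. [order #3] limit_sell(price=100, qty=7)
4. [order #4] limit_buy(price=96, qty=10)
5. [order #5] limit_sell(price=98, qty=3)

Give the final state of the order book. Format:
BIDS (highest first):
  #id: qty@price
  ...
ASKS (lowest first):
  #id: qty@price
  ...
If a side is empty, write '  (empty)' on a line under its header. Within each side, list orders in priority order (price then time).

Answer: BIDS (highest first):
  #1: 3@96
  #4: 10@96
ASKS (lowest first):
  #2: 9@98
  #5: 3@98
  #3: 7@100

Derivation:
After op 1 [order #1] limit_buy(price=96, qty=3): fills=none; bids=[#1:3@96] asks=[-]
After op 2 [order #2] limit_sell(price=98, qty=9): fills=none; bids=[#1:3@96] asks=[#2:9@98]
After op 3 [order #3] limit_sell(price=100, qty=7): fills=none; bids=[#1:3@96] asks=[#2:9@98 #3:7@100]
After op 4 [order #4] limit_buy(price=96, qty=10): fills=none; bids=[#1:3@96 #4:10@96] asks=[#2:9@98 #3:7@100]
After op 5 [order #5] limit_sell(price=98, qty=3): fills=none; bids=[#1:3@96 #4:10@96] asks=[#2:9@98 #5:3@98 #3:7@100]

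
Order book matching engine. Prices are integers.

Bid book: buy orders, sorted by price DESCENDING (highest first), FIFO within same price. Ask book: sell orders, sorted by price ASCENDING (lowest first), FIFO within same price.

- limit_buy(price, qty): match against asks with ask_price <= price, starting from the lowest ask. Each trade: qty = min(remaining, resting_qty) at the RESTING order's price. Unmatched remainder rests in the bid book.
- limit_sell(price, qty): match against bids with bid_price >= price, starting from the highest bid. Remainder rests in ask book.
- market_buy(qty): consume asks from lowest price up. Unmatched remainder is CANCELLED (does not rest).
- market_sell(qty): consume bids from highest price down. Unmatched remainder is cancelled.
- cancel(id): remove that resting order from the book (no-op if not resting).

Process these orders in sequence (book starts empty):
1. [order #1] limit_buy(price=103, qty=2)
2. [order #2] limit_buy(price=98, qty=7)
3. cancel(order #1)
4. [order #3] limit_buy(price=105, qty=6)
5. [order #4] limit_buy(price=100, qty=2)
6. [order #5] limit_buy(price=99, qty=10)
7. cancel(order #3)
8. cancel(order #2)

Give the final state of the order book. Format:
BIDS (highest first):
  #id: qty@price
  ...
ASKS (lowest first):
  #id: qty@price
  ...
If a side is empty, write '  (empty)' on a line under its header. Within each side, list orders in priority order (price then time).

Answer: BIDS (highest first):
  #4: 2@100
  #5: 10@99
ASKS (lowest first):
  (empty)

Derivation:
After op 1 [order #1] limit_buy(price=103, qty=2): fills=none; bids=[#1:2@103] asks=[-]
After op 2 [order #2] limit_buy(price=98, qty=7): fills=none; bids=[#1:2@103 #2:7@98] asks=[-]
After op 3 cancel(order #1): fills=none; bids=[#2:7@98] asks=[-]
After op 4 [order #3] limit_buy(price=105, qty=6): fills=none; bids=[#3:6@105 #2:7@98] asks=[-]
After op 5 [order #4] limit_buy(price=100, qty=2): fills=none; bids=[#3:6@105 #4:2@100 #2:7@98] asks=[-]
After op 6 [order #5] limit_buy(price=99, qty=10): fills=none; bids=[#3:6@105 #4:2@100 #5:10@99 #2:7@98] asks=[-]
After op 7 cancel(order #3): fills=none; bids=[#4:2@100 #5:10@99 #2:7@98] asks=[-]
After op 8 cancel(order #2): fills=none; bids=[#4:2@100 #5:10@99] asks=[-]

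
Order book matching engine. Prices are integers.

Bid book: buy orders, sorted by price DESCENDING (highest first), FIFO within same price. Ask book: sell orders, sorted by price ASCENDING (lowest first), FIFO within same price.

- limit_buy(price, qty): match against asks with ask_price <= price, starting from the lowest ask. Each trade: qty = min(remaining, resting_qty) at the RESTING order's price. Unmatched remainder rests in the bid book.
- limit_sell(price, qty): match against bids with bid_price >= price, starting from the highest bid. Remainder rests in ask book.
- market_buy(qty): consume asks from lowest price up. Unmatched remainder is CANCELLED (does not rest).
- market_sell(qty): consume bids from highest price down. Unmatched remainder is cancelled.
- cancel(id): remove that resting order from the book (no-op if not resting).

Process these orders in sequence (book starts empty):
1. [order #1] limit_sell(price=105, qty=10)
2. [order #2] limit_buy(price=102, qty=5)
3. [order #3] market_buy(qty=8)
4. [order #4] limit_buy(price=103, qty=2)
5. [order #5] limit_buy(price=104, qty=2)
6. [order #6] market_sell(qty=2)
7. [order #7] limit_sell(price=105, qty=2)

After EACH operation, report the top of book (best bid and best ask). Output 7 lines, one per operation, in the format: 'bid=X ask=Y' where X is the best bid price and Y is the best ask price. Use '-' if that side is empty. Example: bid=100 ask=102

Answer: bid=- ask=105
bid=102 ask=105
bid=102 ask=105
bid=103 ask=105
bid=104 ask=105
bid=103 ask=105
bid=103 ask=105

Derivation:
After op 1 [order #1] limit_sell(price=105, qty=10): fills=none; bids=[-] asks=[#1:10@105]
After op 2 [order #2] limit_buy(price=102, qty=5): fills=none; bids=[#2:5@102] asks=[#1:10@105]
After op 3 [order #3] market_buy(qty=8): fills=#3x#1:8@105; bids=[#2:5@102] asks=[#1:2@105]
After op 4 [order #4] limit_buy(price=103, qty=2): fills=none; bids=[#4:2@103 #2:5@102] asks=[#1:2@105]
After op 5 [order #5] limit_buy(price=104, qty=2): fills=none; bids=[#5:2@104 #4:2@103 #2:5@102] asks=[#1:2@105]
After op 6 [order #6] market_sell(qty=2): fills=#5x#6:2@104; bids=[#4:2@103 #2:5@102] asks=[#1:2@105]
After op 7 [order #7] limit_sell(price=105, qty=2): fills=none; bids=[#4:2@103 #2:5@102] asks=[#1:2@105 #7:2@105]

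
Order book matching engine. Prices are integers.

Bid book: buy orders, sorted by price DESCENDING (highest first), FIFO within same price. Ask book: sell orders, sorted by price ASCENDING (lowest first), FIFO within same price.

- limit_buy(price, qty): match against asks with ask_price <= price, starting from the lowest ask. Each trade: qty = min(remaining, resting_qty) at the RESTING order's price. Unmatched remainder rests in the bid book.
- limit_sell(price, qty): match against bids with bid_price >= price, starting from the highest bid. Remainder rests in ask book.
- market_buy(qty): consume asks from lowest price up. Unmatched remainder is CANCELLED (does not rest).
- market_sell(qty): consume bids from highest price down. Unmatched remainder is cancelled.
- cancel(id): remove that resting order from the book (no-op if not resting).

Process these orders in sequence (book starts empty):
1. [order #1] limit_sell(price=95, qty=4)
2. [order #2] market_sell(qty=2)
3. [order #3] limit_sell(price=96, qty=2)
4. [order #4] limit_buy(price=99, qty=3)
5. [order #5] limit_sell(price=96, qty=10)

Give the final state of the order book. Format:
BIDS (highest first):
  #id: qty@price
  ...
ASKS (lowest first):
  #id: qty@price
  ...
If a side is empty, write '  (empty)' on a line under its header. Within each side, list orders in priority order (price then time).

After op 1 [order #1] limit_sell(price=95, qty=4): fills=none; bids=[-] asks=[#1:4@95]
After op 2 [order #2] market_sell(qty=2): fills=none; bids=[-] asks=[#1:4@95]
After op 3 [order #3] limit_sell(price=96, qty=2): fills=none; bids=[-] asks=[#1:4@95 #3:2@96]
After op 4 [order #4] limit_buy(price=99, qty=3): fills=#4x#1:3@95; bids=[-] asks=[#1:1@95 #3:2@96]
After op 5 [order #5] limit_sell(price=96, qty=10): fills=none; bids=[-] asks=[#1:1@95 #3:2@96 #5:10@96]

Answer: BIDS (highest first):
  (empty)
ASKS (lowest first):
  #1: 1@95
  #3: 2@96
  #5: 10@96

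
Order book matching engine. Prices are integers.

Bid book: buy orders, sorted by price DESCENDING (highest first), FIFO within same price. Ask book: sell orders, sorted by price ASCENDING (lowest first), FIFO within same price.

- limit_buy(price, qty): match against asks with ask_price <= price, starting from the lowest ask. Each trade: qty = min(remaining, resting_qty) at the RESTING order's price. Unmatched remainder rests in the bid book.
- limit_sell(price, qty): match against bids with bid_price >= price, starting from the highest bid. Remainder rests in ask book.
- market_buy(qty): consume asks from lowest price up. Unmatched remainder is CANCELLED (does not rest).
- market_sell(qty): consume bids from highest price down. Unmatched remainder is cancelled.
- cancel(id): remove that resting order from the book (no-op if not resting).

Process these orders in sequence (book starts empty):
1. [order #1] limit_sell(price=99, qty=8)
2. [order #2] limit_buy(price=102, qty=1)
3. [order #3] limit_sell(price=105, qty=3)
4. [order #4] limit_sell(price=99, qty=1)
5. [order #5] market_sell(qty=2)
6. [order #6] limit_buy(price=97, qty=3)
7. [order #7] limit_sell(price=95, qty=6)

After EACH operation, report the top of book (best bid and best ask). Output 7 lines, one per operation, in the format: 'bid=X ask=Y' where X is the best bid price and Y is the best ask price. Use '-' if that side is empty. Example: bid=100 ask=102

After op 1 [order #1] limit_sell(price=99, qty=8): fills=none; bids=[-] asks=[#1:8@99]
After op 2 [order #2] limit_buy(price=102, qty=1): fills=#2x#1:1@99; bids=[-] asks=[#1:7@99]
After op 3 [order #3] limit_sell(price=105, qty=3): fills=none; bids=[-] asks=[#1:7@99 #3:3@105]
After op 4 [order #4] limit_sell(price=99, qty=1): fills=none; bids=[-] asks=[#1:7@99 #4:1@99 #3:3@105]
After op 5 [order #5] market_sell(qty=2): fills=none; bids=[-] asks=[#1:7@99 #4:1@99 #3:3@105]
After op 6 [order #6] limit_buy(price=97, qty=3): fills=none; bids=[#6:3@97] asks=[#1:7@99 #4:1@99 #3:3@105]
After op 7 [order #7] limit_sell(price=95, qty=6): fills=#6x#7:3@97; bids=[-] asks=[#7:3@95 #1:7@99 #4:1@99 #3:3@105]

Answer: bid=- ask=99
bid=- ask=99
bid=- ask=99
bid=- ask=99
bid=- ask=99
bid=97 ask=99
bid=- ask=95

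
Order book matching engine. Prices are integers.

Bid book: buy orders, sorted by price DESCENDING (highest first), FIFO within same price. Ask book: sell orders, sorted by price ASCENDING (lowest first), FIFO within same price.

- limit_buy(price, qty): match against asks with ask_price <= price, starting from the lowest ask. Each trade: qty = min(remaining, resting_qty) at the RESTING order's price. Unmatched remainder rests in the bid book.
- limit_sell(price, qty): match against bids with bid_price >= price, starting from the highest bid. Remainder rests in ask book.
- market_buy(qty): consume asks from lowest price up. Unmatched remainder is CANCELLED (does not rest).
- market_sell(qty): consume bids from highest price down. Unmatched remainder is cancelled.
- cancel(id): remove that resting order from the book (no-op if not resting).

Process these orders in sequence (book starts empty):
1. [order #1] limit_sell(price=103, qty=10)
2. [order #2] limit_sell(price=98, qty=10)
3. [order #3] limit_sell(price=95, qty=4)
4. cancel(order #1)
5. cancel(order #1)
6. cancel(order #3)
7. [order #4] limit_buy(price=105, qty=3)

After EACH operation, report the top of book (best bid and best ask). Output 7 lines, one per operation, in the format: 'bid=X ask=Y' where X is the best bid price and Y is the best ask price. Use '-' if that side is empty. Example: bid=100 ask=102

After op 1 [order #1] limit_sell(price=103, qty=10): fills=none; bids=[-] asks=[#1:10@103]
After op 2 [order #2] limit_sell(price=98, qty=10): fills=none; bids=[-] asks=[#2:10@98 #1:10@103]
After op 3 [order #3] limit_sell(price=95, qty=4): fills=none; bids=[-] asks=[#3:4@95 #2:10@98 #1:10@103]
After op 4 cancel(order #1): fills=none; bids=[-] asks=[#3:4@95 #2:10@98]
After op 5 cancel(order #1): fills=none; bids=[-] asks=[#3:4@95 #2:10@98]
After op 6 cancel(order #3): fills=none; bids=[-] asks=[#2:10@98]
After op 7 [order #4] limit_buy(price=105, qty=3): fills=#4x#2:3@98; bids=[-] asks=[#2:7@98]

Answer: bid=- ask=103
bid=- ask=98
bid=- ask=95
bid=- ask=95
bid=- ask=95
bid=- ask=98
bid=- ask=98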